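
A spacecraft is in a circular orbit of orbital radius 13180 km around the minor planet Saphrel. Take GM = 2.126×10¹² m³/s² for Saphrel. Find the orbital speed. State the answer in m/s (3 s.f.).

r = 13180 km = 1.318×10⁷ m.
For a circular orbit v = √(μ/r) = √(2.126×10¹² / 1.318×10⁷) = √(1.613×10⁵) = 401.6 m/s.

v ≈ 402 m/s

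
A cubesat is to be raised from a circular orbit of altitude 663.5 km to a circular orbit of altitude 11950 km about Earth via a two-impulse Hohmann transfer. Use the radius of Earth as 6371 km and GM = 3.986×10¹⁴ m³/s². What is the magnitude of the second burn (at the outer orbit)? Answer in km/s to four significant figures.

Δv ≈ 1.190 km/s

r₁ = 6371 + 663.5 = 7034.5 km = 7.0345×10⁶ m.
r₂ = 6371 + 11950 = 18321 km = 1.8321×10⁷ m.
Transfer ellipse a_t = (r₁ + r₂)/2 = 1.268×10⁷ m.
At r₁: circular v_c1 = √(μ/r₁) = 7528 m/s; transfer-perigee v_p = √[μ(2/r₁ − 1/a_t)] = 9049 m/s.
At r₂: circular v_c2 = √(μ/r₂) = 4664 m/s; transfer-apogee v_a = √[μ(2/r₂ − 1/a_t)] = 3474 m/s.
Δv₂ = v_c2 − v_a = 1190 m/s.
= 1.190 km/s.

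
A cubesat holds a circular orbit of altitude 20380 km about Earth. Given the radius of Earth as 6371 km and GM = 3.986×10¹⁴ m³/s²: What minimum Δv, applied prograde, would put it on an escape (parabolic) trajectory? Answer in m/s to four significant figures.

Δv ≈ 1599 m/s

r = 6371 + 20380 = 26751 km = 2.6751×10⁷ m.
Circular speed v_c = √(μ/r) = 3860 m/s.
Escape speed v_esc = √(2μ/r) = √2 × v_c = 5459 m/s.
Δv = v_esc − v_c = 1599 m/s.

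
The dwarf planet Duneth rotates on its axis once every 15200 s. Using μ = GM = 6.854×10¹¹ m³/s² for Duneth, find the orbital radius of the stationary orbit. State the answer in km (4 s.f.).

A synchronous orbit has period T, so by Kepler's third law a = (μT²/4π²)^(1/3).
μT²/4π² = 6.854×10¹¹ × (1.520×10⁴)² / 39.48 = 4.011×10¹⁸ m³.
a = 1.589×10⁶ m = 1588.9 km.

r_sync ≈ 1589 km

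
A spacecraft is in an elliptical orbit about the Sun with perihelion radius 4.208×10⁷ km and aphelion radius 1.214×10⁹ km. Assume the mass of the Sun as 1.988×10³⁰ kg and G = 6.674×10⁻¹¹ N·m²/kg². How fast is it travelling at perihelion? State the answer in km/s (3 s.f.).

μ = GM = 6.674×10⁻¹¹ × 1.988×10³⁰ = 1.327×10²⁰ m³/s².
Semi-major axis a = (r_p + r_a)/2 = 6.2804×10⁸ km = 6.280×10¹¹ m.
Vis-viva: v² = μ(2/r − 1/a) = 1.327×10²⁰ × (4.753×10⁻¹¹ − 1.592×10⁻¹²) = 6.095×10⁹ m²/s².
v = 78070 m/s = 78.07 km/s.

v ≈ 78.1 km/s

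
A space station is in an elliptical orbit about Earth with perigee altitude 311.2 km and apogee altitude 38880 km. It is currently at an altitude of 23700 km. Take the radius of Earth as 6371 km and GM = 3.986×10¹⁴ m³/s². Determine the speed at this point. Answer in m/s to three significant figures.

v ≈ 3340 m/s

r_p = 6371 + 311.2 = 6682.2 km = 6.6822×10⁶ m.
r_a = 6371 + 38880 = 45251 km = 4.5251×10⁷ m.
r = 6371 + 23700 = 30071 km = 3.007×10⁷ m.
Semi-major axis a = (r_p + r_a)/2 = 25967 km = 2.597×10⁷ m.
Vis-viva: v² = μ(2/r − 1/a) = 3.986×10¹⁴ × (6.651×10⁻⁸ − 3.851×10⁻⁸) = 1.116×10⁷ m²/s².
v = 3341 m/s.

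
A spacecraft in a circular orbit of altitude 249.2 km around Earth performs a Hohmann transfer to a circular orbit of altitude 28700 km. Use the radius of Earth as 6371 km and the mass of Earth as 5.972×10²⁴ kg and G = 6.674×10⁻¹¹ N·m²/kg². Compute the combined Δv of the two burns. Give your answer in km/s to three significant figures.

Δv_total ≈ 3.78 km/s

μ = GM = 6.674×10⁻¹¹ × 5.972×10²⁴ = 3.986×10¹⁴ m³/s².
r₁ = 6371 + 249.2 = 6620.2 km = 6.6202×10⁶ m.
r₂ = 6371 + 28700 = 35071 km = 3.5071×10⁷ m.
Transfer ellipse a_t = (r₁ + r₂)/2 = 2.085×10⁷ m.
At r₁: circular v_c1 = √(μ/r₁) = 7759 m/s; transfer-perigee v_p = √[μ(2/r₁ − 1/a_t)] = 10060 m/s.
Δv₁ = v_p − v_c1 = 2305 m/s.
At r₂: circular v_c2 = √(μ/r₂) = 3371 m/s; transfer-apogee v_a = √[μ(2/r₂ − 1/a_t)] = 1900 m/s.
Δv₂ = v_c2 − v_a = 1471 m/s.
Total Δv = Δv₁ + Δv₂ = 3776 m/s = 3.776 km/s.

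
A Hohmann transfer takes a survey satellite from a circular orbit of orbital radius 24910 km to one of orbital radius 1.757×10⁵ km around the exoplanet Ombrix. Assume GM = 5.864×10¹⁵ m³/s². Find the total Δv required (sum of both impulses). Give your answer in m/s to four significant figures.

r₁ = 24910 km = 2.491×10⁷ m.
r₂ = 1.757×10⁵ km = 1.757×10⁸ m.
Transfer ellipse a_t = (r₁ + r₂)/2 = 1.003×10⁸ m.
At r₁: circular v_c1 = √(μ/r₁) = 15340 m/s; transfer-periapsis v_p = √[μ(2/r₁ − 1/a_t)] = 20310 m/s.
Δv₁ = v_p − v_c1 = 4963 m/s.
At r₂: circular v_c2 = √(μ/r₂) = 5777 m/s; transfer-apoapsis v_a = √[μ(2/r₂ − 1/a_t)] = 2879 m/s.
Δv₂ = v_c2 − v_a = 2898 m/s.
Total Δv = Δv₁ + Δv₂ = 7862 m/s.

Δv_total ≈ 7862 m/s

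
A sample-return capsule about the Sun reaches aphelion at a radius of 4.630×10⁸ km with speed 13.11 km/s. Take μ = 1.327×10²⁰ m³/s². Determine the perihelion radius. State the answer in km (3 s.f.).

r_a = 4.630×10¹¹ m.
Specific energy ε = v²/2 − μ/r = -2.007×10⁸ J/kg, so a = −μ/(2ε) = 3.306×10¹¹ m.
The apsides satisfy r_p + r_a = 2a, so the perihelion radius is 2a − r_a = 1.983×10¹¹ m = 1.9827×10⁸ km.

perihelion radius ≈ 1.98×10⁸ km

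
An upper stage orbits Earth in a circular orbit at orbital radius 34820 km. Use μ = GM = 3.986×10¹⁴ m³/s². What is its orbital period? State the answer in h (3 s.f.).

r = 34820 km = 3.482×10⁷ m.
Kepler's third law: T = 2π√(r³/μ) = 2π√((3.482×10⁷)³ / 3.986×10¹⁴).
r³/μ = 1.059×10⁸ s², so T = 2π × 1.029×10⁴ = 6.466×10⁴ s.
Converting: 6.466×10⁴ s ÷ 3600 = 17.96 h.

T ≈ 18.0 h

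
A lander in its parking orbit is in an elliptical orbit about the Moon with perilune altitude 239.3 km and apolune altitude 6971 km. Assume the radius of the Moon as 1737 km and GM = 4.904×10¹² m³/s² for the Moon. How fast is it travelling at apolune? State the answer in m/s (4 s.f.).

r_p = 1737 + 239.3 = 1976.3 km = 1.9763×10⁶ m.
r_a = 1737 + 6971 = 8708.0 km = 8.7080×10⁶ m.
Semi-major axis a = (r_p + r_a)/2 = 5342.1 km = 5.342×10⁶ m.
Vis-viva: v² = μ(2/r − 1/a) = 4.904×10¹² × (2.297×10⁻⁷ − 1.872×10⁻⁷) = 2.083×10⁵ m²/s².
v = 456.4 m/s.

v ≈ 456.4 m/s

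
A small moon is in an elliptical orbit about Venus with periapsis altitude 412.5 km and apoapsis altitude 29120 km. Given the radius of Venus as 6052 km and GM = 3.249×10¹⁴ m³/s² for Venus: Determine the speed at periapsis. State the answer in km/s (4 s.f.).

r_p = 6052 + 412.5 = 6464.5 km = 6.4645×10⁶ m.
r_a = 6052 + 29120 = 35172 km = 3.5172×10⁷ m.
Semi-major axis a = (r_p + r_a)/2 = 20818 km = 2.082×10⁷ m.
Vis-viva: v² = μ(2/r − 1/a) = 3.249×10¹⁴ × (3.094×10⁻⁷ − 4.803×10⁻⁸) = 8.491×10⁷ m²/s².
v = 9215 m/s = 9.215 km/s.

v ≈ 9.215 km/s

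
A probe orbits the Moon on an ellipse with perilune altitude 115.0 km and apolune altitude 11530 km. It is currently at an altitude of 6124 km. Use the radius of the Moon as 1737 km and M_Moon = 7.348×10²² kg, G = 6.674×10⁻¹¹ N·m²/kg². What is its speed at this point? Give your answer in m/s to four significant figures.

v ≈ 773.9 m/s

μ = GM = 6.674×10⁻¹¹ × 7.348×10²² = 4.904×10¹² m³/s².
r_p = 1737 + 115.0 = 1852.0 km = 1.8520×10⁶ m.
r_a = 1737 + 11530 = 13267 km = 1.3267×10⁷ m.
r = 1737 + 6124 = 7861.0 km = 7.861×10⁶ m.
Semi-major axis a = (r_p + r_a)/2 = 7559.5 km = 7.560×10⁶ m.
Vis-viva: v² = μ(2/r − 1/a) = 4.904×10¹² × (2.544×10⁻⁷ − 1.323×10⁻⁷) = 5.990×10⁵ m²/s².
v = 773.9 m/s.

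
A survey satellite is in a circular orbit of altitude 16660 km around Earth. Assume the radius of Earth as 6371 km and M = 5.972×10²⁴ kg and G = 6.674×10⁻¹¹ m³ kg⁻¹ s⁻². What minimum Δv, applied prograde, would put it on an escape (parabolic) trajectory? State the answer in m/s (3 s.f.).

μ = GM = 6.674×10⁻¹¹ × 5.972×10²⁴ = 3.986×10¹⁴ m³/s².
r = 6371 + 16660 = 23031 km = 2.3031×10⁷ m.
Circular speed v_c = √(μ/r) = 4160 m/s.
Escape speed v_esc = √(2μ/r) = √2 × v_c = 5883 m/s.
Δv = v_esc − v_c = 1723 m/s.

Δv ≈ 1720 m/s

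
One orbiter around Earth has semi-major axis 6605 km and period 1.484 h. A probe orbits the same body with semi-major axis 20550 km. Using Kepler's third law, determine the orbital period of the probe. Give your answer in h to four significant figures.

Kepler's third law: T² ∝ a³, so T₂ = T₁ (a₂/a₁)^(3/2).
a₂/a₁ = 3.111, (a₂/a₁)^(3/2) = 5.488.
T₂ = 1.484 × 5.488 = 8.144 h.

T₂ ≈ 8.144 h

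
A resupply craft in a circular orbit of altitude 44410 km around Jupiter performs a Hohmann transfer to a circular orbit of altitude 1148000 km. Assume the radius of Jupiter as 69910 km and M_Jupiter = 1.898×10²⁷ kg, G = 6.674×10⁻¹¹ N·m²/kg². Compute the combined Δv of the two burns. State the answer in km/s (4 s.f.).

μ = GM = 6.674×10⁻¹¹ × 1.898×10²⁷ = 1.267×10¹⁷ m³/s².
r₁ = 69910 + 44410 = 114320 km = 1.1432×10⁸ m.
r₂ = 69910 + 1148000 = 1217900 km = 1.2179×10⁹ m.
Transfer ellipse a_t = (r₁ + r₂)/2 = 6.661×10⁸ m.
At r₁: circular v_c1 = √(μ/r₁) = 33290 m/s; transfer-perijove v_p = √[μ(2/r₁ − 1/a_t)] = 45010 m/s.
Δv₁ = v_p − v_c1 = 11720 m/s.
At r₂: circular v_c2 = √(μ/r₂) = 10200 m/s; transfer-apojove v_a = √[μ(2/r₂ − 1/a_t)] = 4225 m/s.
Δv₂ = v_c2 − v_a = 5974 m/s.
Total Δv = Δv₁ + Δv₂ = 17700 m/s = 17.70 km/s.

Δv_total ≈ 17.70 km/s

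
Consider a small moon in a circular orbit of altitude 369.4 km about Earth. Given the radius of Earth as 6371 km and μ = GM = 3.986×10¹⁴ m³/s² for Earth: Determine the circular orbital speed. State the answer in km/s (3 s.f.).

v ≈ 7.69 km/s

r = 6371 + 369.4 = 6740.4 km = 6.7404×10⁶ m.
For a circular orbit v = √(μ/r) = √(3.986×10¹⁴ / 6.740×10⁶) = √(5.914×10⁷) = 7690 m/s.
That is 7.690 km/s.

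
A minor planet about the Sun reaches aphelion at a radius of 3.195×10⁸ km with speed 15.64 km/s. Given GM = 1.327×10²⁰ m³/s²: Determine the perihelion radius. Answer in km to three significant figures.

r_a = 3.195×10¹¹ m.
Specific energy ε = v²/2 − μ/r = -2.930×10⁸ J/kg, so a = −μ/(2ε) = 2.264×10¹¹ m.
The apsides satisfy r_p + r_a = 2a, so the perihelion radius is 2a − r_a = 1.334×10¹¹ m = 1.3335×10⁸ km.

perihelion radius ≈ 1.33×10⁸ km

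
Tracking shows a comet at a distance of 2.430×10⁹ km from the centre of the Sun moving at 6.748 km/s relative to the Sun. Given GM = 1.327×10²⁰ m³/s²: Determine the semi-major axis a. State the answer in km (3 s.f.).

r = 2.430×10¹² m.
Vis-viva rearranged: 1/a = 2/r − v²/μ = 8.230×10⁻¹³ − 3.431×10⁻¹³ = 4.799×10⁻¹³ m⁻¹.
a = 2.084×10¹² m = 2.0838×10⁹ km.

a ≈ 2.08×10⁹ km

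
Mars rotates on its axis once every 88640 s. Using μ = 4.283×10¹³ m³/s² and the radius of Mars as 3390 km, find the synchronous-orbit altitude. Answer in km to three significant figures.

A synchronous orbit has period T, so by Kepler's third law a = (μT²/4π²)^(1/3).
μT²/4π² = 4.283×10¹³ × (8.864×10⁴)² / 39.48 = 8.524×10²¹ m³.
a = 2.043×10⁷ m = 20428 km.
Altitude h = a − R = 20428 − 3390 = 17038 km.

h_sync ≈ 17000 km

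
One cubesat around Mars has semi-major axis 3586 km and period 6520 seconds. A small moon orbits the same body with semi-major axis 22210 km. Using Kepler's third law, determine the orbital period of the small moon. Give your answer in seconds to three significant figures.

Kepler's third law: T² ∝ a³, so T₂ = T₁ (a₂/a₁)^(3/2).
a₂/a₁ = 6.194, (a₂/a₁)^(3/2) = 15.41.
T₂ = 6520 × 15.41 = 1.005×10⁵ seconds.

T₂ ≈ 1.00×10⁵ seconds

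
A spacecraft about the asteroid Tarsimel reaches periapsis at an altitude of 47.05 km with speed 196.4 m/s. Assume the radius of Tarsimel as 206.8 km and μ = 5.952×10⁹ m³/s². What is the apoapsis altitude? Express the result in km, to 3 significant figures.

r_p = 206.8 + 47.05 = 253.85 km = 2.539×10⁵ m.
Specific energy ε = v²/2 − μ/r = -4.160×10³ J/kg, so a = −μ/(2ε) = 7.153×10⁵ m.
The apsides satisfy r_p + r_a = 2a, so the apoapsis radius is 2a − r_p = 1.177×10⁶ m = 1176.8 km.
Apoapsis altitude = 1176.8 − 206.8 = 969.97 km.

apoapsis altitude ≈ 970 km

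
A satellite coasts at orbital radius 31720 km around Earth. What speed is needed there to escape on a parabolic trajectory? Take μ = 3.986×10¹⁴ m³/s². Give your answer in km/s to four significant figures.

r = 31720 km = 3.172×10⁷ m.
Escape speed v_esc = √(2μ/r) = √(2 × 3.986×10¹⁴ / 3.172×10⁷) = √(2.513×10⁷) = 5013 m/s.
= 5.013 km/s.

v_esc ≈ 5.013 km/s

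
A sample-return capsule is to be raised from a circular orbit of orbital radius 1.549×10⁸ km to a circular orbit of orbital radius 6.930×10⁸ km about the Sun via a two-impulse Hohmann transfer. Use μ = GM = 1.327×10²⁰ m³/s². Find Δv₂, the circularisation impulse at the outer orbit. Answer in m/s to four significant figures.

Δv ≈ 5473 m/s

r₁ = 1.549×10⁸ km = 1.549×10¹¹ m.
r₂ = 6.930×10⁸ km = 6.930×10¹¹ m.
Transfer ellipse a_t = (r₁ + r₂)/2 = 4.240×10¹¹ m.
At r₁: circular v_c1 = √(μ/r₁) = 29270 m/s; transfer-perihelion v_p = √[μ(2/r₁ − 1/a_t)] = 37420 m/s.
At r₂: circular v_c2 = √(μ/r₂) = 13840 m/s; transfer-aphelion v_a = √[μ(2/r₂ − 1/a_t)] = 8364 m/s.
Δv₂ = v_c2 − v_a = 5473 m/s.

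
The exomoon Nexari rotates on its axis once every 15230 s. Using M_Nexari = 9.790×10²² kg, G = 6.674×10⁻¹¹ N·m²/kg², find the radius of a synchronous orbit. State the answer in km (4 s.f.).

r_sync ≈ 3373 km

μ = GM = 6.674×10⁻¹¹ × 9.790×10²² = 6.534×10¹² m³/s².
A synchronous orbit has period T, so by Kepler's third law a = (μT²/4π²)^(1/3).
μT²/4π² = 6.534×10¹² × (1.523×10⁴)² / 39.48 = 3.839×10¹⁹ m³.
a = 3.373×10⁶ m = 3373.4 km.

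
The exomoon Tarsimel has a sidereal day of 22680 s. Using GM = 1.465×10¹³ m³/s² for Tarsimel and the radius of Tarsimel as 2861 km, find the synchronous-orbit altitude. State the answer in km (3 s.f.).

h_sync ≈ 2900 km

A synchronous orbit has period T, so by Kepler's third law a = (μT²/4π²)^(1/3).
μT²/4π² = 1.465×10¹³ × (2.268×10⁴)² / 39.48 = 1.909×10²⁰ m³.
a = 5.758×10⁶ m = 5757.8 km.
Altitude h = a − R = 5757.8 − 2861 = 2896.8 km.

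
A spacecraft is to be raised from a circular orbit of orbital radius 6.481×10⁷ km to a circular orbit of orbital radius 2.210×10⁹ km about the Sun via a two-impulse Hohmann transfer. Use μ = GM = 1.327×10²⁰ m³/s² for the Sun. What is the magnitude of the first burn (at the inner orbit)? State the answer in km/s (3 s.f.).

Δv ≈ 17.8 km/s

r₁ = 6.481×10⁷ km = 6.481×10¹⁰ m.
r₂ = 2.210×10⁹ km = 2.210×10¹² m.
Transfer ellipse a_t = (r₁ + r₂)/2 = 1.137×10¹² m.
At r₁: circular v_c1 = √(μ/r₁) = 45250 m/s; transfer-perihelion v_p = √[μ(2/r₁ − 1/a_t)] = 63070 m/s.
Δv₁ = v_p − v_c1 = 17820 m/s.
= 17.82 km/s.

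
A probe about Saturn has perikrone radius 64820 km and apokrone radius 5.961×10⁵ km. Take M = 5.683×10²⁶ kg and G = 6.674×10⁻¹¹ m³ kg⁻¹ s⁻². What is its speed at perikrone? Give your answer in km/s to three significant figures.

μ = GM = 6.674×10⁻¹¹ × 5.683×10²⁶ = 3.793×10¹⁶ m³/s².
Semi-major axis a = (r_p + r_a)/2 = 3.3046×10⁵ km = 3.305×10⁸ m.
Vis-viva: v² = μ(2/r − 1/a) = 3.793×10¹⁶ × (3.085×10⁻⁸ − 3.026×10⁻⁹) = 1.055×10⁹ m²/s².
v = 32490 m/s = 32.49 km/s.

v ≈ 32.5 km/s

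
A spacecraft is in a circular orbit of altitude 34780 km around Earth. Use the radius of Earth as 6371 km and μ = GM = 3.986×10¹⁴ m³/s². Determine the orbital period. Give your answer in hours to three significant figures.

r = 6371 + 34780 = 41151 km = 4.1151×10⁷ m.
Kepler's third law: T = 2π√(r³/μ) = 2π√((4.115×10⁷)³ / 3.986×10¹⁴).
r³/μ = 1.748×10⁸ s², so T = 2π × 1.322×10⁴ = 8.308×10⁴ s.
Converting: 8.308×10⁴ s ÷ 3600 = 23.08 hours.

T ≈ 23.1 hours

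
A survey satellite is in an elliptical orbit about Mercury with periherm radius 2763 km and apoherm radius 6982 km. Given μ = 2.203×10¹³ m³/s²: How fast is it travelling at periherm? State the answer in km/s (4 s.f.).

Semi-major axis a = (r_p + r_a)/2 = 4872.5 km = 4.872×10⁶ m.
Vis-viva: v² = μ(2/r − 1/a) = 2.203×10¹³ × (7.239×10⁻⁷ − 2.052×10⁻⁷) = 1.143×10⁷ m²/s².
v = 3380 m/s = 3.380 km/s.

v ≈ 3.380 km/s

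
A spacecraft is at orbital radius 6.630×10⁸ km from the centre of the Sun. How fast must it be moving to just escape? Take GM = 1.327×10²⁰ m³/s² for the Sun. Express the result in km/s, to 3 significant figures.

r = 6.630×10⁸ km = 6.630×10¹¹ m.
Escape speed v_esc = √(2μ/r) = √(2 × 1.327×10²⁰ / 6.630×10¹¹) = √(4.003×10⁸) = 20010 m/s.
= 20.01 km/s.

v_esc ≈ 20.0 km/s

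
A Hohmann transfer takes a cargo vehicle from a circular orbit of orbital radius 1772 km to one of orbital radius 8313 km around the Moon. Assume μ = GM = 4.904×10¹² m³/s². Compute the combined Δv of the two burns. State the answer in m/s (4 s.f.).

r₁ = 1772 km = 1.772×10⁶ m.
r₂ = 8313 km = 8.313×10⁶ m.
Transfer ellipse a_t = (r₁ + r₂)/2 = 5.042×10⁶ m.
At r₁: circular v_c1 = √(μ/r₁) = 1664 m/s; transfer-perilune v_p = √[μ(2/r₁ − 1/a_t)] = 2136 m/s.
Δv₁ = v_p − v_c1 = 472.4 m/s.
At r₂: circular v_c2 = √(μ/r₂) = 768.1 m/s; transfer-apolune v_a = √[μ(2/r₂ − 1/a_t)] = 455.3 m/s.
Δv₂ = v_c2 − v_a = 312.8 m/s.
Total Δv = Δv₁ + Δv₂ = 785.2 m/s.

Δv_total ≈ 785.2 m/s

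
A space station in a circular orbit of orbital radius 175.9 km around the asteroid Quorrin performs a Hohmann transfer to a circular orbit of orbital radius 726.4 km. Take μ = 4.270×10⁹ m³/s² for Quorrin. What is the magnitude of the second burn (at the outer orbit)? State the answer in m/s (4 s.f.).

r₁ = 175.9 km = 1.759×10⁵ m.
r₂ = 726.4 km = 7.264×10⁵ m.
Transfer ellipse a_t = (r₁ + r₂)/2 = 4.512×10⁵ m.
At r₁: circular v_c1 = √(μ/r₁) = 155.8 m/s; transfer-periapsis v_p = √[μ(2/r₁ − 1/a_t)] = 197.7 m/s.
At r₂: circular v_c2 = √(μ/r₂) = 76.67 m/s; transfer-apoapsis v_a = √[μ(2/r₂ − 1/a_t)] = 47.87 m/s.
Δv₂ = v_c2 − v_a = 28.80 m/s.

Δv ≈ 28.80 m/s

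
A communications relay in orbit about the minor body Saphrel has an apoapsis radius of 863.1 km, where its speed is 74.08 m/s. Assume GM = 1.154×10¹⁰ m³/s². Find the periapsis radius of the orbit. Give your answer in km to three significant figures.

r_a = 8.631×10⁵ m.
Specific energy ε = v²/2 − μ/r = -1.063×10⁴ J/kg, so a = −μ/(2ε) = 5.430×10⁵ m.
The apsides satisfy r_p + r_a = 2a, so the periapsis radius is 2a − r_a = 2.229×10⁵ m = 222.87 km.

periapsis radius ≈ 223 km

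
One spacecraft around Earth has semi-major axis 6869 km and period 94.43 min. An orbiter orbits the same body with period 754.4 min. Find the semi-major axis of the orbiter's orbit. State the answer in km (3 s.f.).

Kepler's third law: a³ ∝ T², so a₂ = a₁ (T₂/T₁)^(2/3).
T₂/T₁ = 7.989, (T₂/T₁)^(2/3) = 3.996.
a₂ = 6869 × 3.996 = 27450 km.

a₂ ≈ 27500 km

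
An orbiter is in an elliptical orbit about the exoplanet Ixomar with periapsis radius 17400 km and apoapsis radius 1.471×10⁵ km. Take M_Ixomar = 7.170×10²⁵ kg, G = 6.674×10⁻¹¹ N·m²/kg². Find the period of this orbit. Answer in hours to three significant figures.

T ≈ 18.8 hours

μ = GM = 6.674×10⁻¹¹ × 7.170×10²⁵ = 4.785×10¹⁵ m³/s².
Semi-major axis a = (r_p + r_a)/2 = (17400 + 1.4710×10⁵)/2 = 82250 km = 8.225×10⁷ m.
By Kepler's third law T = 2π√(a³/μ) = 2π × 1.078×10⁴ = 6.775×10⁴ s.
= 18.82 hours.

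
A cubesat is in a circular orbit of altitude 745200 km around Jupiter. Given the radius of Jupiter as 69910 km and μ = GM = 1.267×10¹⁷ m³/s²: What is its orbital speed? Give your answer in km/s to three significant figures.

v ≈ 12.5 km/s

r = 69910 + 745200 = 815110 km = 8.1511×10⁸ m.
For a circular orbit v = √(μ/r) = √(1.267×10¹⁷ / 8.151×10⁸) = √(1.554×10⁸) = 12470 m/s.
That is 12.47 km/s.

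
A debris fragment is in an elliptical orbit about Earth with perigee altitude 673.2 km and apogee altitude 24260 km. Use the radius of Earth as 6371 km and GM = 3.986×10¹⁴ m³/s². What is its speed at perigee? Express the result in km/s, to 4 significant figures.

r_p = 6371 + 673.2 = 7044.2 km = 7.0442×10⁶ m.
r_a = 6371 + 24260 = 30631 km = 3.0631×10⁷ m.
Semi-major axis a = (r_p + r_a)/2 = 18838 km = 1.884×10⁷ m.
Vis-viva: v² = μ(2/r − 1/a) = 3.986×10¹⁴ × (2.839×10⁻⁷ − 5.309×10⁻⁸) = 9.201×10⁷ m²/s².
v = 9592 m/s = 9.592 km/s.

v ≈ 9.592 km/s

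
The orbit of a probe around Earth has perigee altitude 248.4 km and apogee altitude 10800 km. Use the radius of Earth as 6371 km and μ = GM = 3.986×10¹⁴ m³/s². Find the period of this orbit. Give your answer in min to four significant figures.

T ≈ 215.2 min

r_p = 6371 + 248.4 = 6619.4 km = 6.6194×10⁶ m.
r_a = 6371 + 10800 = 17171 km = 1.7171×10⁷ m.
Semi-major axis a = (r_p + r_a)/2 = (6619.4 + 17171)/2 = 11895 km = 1.190×10⁷ m.
By Kepler's third law T = 2π√(a³/μ) = 2π × 2.055×10³ = 1.291×10⁴ s.
= 215.2 min.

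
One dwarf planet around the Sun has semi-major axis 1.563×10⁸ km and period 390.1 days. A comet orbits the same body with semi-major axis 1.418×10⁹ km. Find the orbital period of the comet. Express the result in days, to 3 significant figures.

T₂ ≈ 10700 days

Kepler's third law: T² ∝ a³, so T₂ = T₁ (a₂/a₁)^(3/2).
a₂/a₁ = 9.072, (a₂/a₁)^(3/2) = 27.33.
T₂ = 390.1 × 27.33 = 10660 days.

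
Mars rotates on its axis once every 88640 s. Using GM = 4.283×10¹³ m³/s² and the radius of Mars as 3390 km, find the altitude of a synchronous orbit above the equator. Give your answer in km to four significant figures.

h_sync ≈ 17040 km

A synchronous orbit has period T, so by Kepler's third law a = (μT²/4π²)^(1/3).
μT²/4π² = 4.283×10¹³ × (8.864×10⁴)² / 39.48 = 8.524×10²¹ m³.
a = 2.043×10⁷ m = 20428 km.
Altitude h = a − R = 20428 − 3390 = 17038 km.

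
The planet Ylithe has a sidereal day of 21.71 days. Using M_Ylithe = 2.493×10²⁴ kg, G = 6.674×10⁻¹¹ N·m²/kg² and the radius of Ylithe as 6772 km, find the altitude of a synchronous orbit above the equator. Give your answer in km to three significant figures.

h_sync ≈ 2.39×10⁵ km

μ = GM = 6.674×10⁻¹¹ × 2.493×10²⁴ = 1.664×10¹⁴ m³/s².
T = 21.71 days = 1.876×10⁶ s.
A synchronous orbit has period T, so by Kepler's third law a = (μT²/4π²)^(1/3).
μT²/4π² = 1.664×10¹⁴ × (1.876×10⁶)² / 39.48 = 1.483×10²⁵ m³.
a = 2.457×10⁸ m = 2.4568×10⁵ km.
Altitude h = a − R = 2.4568×10⁵ − 6772 = 2.3891×10⁵ km.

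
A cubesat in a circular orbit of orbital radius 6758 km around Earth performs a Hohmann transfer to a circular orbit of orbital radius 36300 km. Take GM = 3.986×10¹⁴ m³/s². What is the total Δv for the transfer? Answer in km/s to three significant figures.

Δv_total ≈ 3.75 km/s

r₁ = 6758 km = 6.758×10⁶ m.
r₂ = 36300 km = 3.630×10⁷ m.
Transfer ellipse a_t = (r₁ + r₂)/2 = 2.153×10⁷ m.
At r₁: circular v_c1 = √(μ/r₁) = 7680 m/s; transfer-perigee v_p = √[μ(2/r₁ − 1/a_t)] = 9972 m/s.
Δv₁ = v_p − v_c1 = 2292 m/s.
At r₂: circular v_c2 = √(μ/r₂) = 3314 m/s; transfer-apogee v_a = √[μ(2/r₂ − 1/a_t)] = 1857 m/s.
Δv₂ = v_c2 − v_a = 1457 m/s.
Total Δv = Δv₁ + Δv₂ = 3750 m/s = 3.750 km/s.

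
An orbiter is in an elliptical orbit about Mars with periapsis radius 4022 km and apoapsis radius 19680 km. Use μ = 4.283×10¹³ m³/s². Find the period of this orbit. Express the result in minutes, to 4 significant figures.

T ≈ 652.8 minutes

Semi-major axis a = (r_p + r_a)/2 = (4022.0 + 19680)/2 = 11851 km = 1.185×10⁷ m.
By Kepler's third law T = 2π√(a³/μ) = 2π × 6.234×10³ = 3.917×10⁴ s.
= 652.8 minutes.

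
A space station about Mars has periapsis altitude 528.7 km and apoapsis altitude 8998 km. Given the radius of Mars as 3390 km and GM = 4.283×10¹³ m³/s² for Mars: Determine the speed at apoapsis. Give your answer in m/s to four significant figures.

r_p = 3390 + 528.7 = 3918.7 km = 3.9187×10⁶ m.
r_a = 3390 + 8998 = 12388 km = 1.2388×10⁷ m.
Semi-major axis a = (r_p + r_a)/2 = 8153.4 km = 8.153×10⁶ m.
Vis-viva: v² = μ(2/r − 1/a) = 4.283×10¹³ × (1.614×10⁻⁷ − 1.226×10⁻⁷) = 1.662×10⁶ m²/s².
v = 1289 m/s.

v ≈ 1289 m/s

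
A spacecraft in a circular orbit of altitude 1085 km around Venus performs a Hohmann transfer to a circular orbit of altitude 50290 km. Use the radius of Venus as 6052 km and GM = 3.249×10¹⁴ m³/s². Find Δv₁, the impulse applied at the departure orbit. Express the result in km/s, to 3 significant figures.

Δv ≈ 2.24 km/s

r₁ = 6052 + 1085 = 7137.0 km = 7.1370×10⁶ m.
r₂ = 6052 + 50290 = 56342 km = 5.6342×10⁷ m.
Transfer ellipse a_t = (r₁ + r₂)/2 = 3.174×10⁷ m.
At r₁: circular v_c1 = √(μ/r₁) = 6747 m/s; transfer-periapsis v_p = √[μ(2/r₁ − 1/a_t)] = 8989 m/s.
Δv₁ = v_p − v_c1 = 2242 m/s.
= 2.242 km/s.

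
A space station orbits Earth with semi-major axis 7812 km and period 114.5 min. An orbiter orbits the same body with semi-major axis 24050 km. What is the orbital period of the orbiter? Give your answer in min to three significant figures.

Kepler's third law: T² ∝ a³, so T₂ = T₁ (a₂/a₁)^(3/2).
a₂/a₁ = 3.079, (a₂/a₁)^(3/2) = 5.402.
T₂ = 114.5 × 5.402 = 618.5 min.

T₂ ≈ 618 min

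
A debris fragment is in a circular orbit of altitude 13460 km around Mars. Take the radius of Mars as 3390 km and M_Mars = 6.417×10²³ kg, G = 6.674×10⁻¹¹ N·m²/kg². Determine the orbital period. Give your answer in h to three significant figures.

T ≈ 18.4 h

μ = GM = 6.674×10⁻¹¹ × 6.417×10²³ = 4.283×10¹³ m³/s².
r = 3390 + 13460 = 16850 km = 1.6850×10⁷ m.
Kepler's third law: T = 2π√(r³/μ) = 2π√((1.685×10⁷)³ / 4.283×10¹³).
r³/μ = 1.117×10⁸ s², so T = 2π × 1.057×10⁴ = 6.641×10⁴ s.
Converting: 6.641×10⁴ s ÷ 3600 = 18.45 h.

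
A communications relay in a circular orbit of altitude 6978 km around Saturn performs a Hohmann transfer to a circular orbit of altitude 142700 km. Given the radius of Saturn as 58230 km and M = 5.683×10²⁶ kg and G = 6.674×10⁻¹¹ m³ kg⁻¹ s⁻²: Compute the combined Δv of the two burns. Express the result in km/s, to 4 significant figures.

μ = GM = 6.674×10⁻¹¹ × 5.683×10²⁶ = 3.793×10¹⁶ m³/s².
r₁ = 58230 + 6978 = 65208 km = 6.5208×10⁷ m.
r₂ = 58230 + 142700 = 200930 km = 2.0093×10⁸ m.
Transfer ellipse a_t = (r₁ + r₂)/2 = 1.331×10⁸ m.
At r₁: circular v_c1 = √(μ/r₁) = 24120 m/s; transfer-perikrone v_p = √[μ(2/r₁ − 1/a_t)] = 29640 m/s.
Δv₁ = v_p − v_c1 = 5518 m/s.
At r₂: circular v_c2 = √(μ/r₂) = 13740 m/s; transfer-apokrone v_a = √[μ(2/r₂ − 1/a_t)] = 9618 m/s.
Δv₂ = v_c2 − v_a = 4121 m/s.
Total Δv = Δv₁ + Δv₂ = 9640 m/s = 9.640 km/s.

Δv_total ≈ 9.640 km/s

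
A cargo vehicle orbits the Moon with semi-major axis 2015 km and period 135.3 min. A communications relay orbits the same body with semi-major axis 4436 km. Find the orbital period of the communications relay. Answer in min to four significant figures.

T₂ ≈ 441.9 min

Kepler's third law: T² ∝ a³, so T₂ = T₁ (a₂/a₁)^(3/2).
a₂/a₁ = 2.201, (a₂/a₁)^(3/2) = 3.266.
T₂ = 135.3 × 3.266 = 441.9 min.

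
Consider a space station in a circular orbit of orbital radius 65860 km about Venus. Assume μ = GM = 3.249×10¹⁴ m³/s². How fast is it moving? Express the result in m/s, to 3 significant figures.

v ≈ 2220 m/s

r = 65860 km = 6.586×10⁷ m.
For a circular orbit v = √(μ/r) = √(3.249×10¹⁴ / 6.586×10⁷) = √(4.933×10⁶) = 2221 m/s.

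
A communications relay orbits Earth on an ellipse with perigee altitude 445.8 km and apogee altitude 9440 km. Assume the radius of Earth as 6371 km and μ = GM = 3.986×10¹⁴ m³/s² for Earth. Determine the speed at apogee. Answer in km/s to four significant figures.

r_p = 6371 + 445.8 = 6816.8 km = 6.8168×10⁶ m.
r_a = 6371 + 9440 = 15811 km = 1.5811×10⁷ m.
Semi-major axis a = (r_p + r_a)/2 = 11314 km = 1.131×10⁷ m.
Vis-viva: v² = μ(2/r − 1/a) = 3.986×10¹⁴ × (1.265×10⁻⁷ − 8.839×10⁻⁸) = 1.519×10⁷ m²/s².
v = 3897 m/s = 3.897 km/s.

v ≈ 3.897 km/s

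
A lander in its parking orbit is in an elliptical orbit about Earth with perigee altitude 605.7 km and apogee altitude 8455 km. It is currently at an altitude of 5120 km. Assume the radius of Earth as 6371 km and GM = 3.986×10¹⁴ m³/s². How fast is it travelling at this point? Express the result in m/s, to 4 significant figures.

r_p = 6371 + 605.7 = 6976.7 km = 6.9767×10⁶ m.
r_a = 6371 + 8455 = 14826 km = 1.4826×10⁷ m.
r = 6371 + 5120 = 11491 km = 1.149×10⁷ m.
Semi-major axis a = (r_p + r_a)/2 = 10901 km = 1.090×10⁷ m.
Vis-viva: v² = μ(2/r − 1/a) = 3.986×10¹⁴ × (1.740×10⁻⁷ − 9.173×10⁻⁸) = 3.281×10⁷ m²/s².
v = 5728 m/s.

v ≈ 5728 m/s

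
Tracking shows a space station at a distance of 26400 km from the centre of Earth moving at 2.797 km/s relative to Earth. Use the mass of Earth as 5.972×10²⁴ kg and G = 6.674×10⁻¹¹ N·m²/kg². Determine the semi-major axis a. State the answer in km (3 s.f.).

μ = GM = 6.674×10⁻¹¹ × 5.972×10²⁴ = 3.986×10¹⁴ m³/s².
r = 2.640×10⁷ m.
Specific orbital energy ε = v²/2 − μ/r = (2797)²/2 − 3.986×10¹⁴/2.640×10⁷ = -1.119×10⁷ J/kg.
Since ε = −μ/(2a), a = −μ/(2ε) = 1.782×10⁷ m = 17816 km.

a ≈ 17800 km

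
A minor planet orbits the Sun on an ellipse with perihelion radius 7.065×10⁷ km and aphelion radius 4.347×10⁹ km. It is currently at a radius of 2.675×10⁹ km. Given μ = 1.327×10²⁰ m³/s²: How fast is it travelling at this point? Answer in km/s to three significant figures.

v ≈ 6.26 km/s

Semi-major axis a = (r_p + r_a)/2 = 2.2088×10⁹ km = 2.209×10¹² m.
Vis-viva: v² = μ(2/r − 1/a) = 1.327×10²⁰ × (7.477×10⁻¹³ − 4.527×10⁻¹³) = 3.914×10⁷ m²/s².
v = 6256 m/s = 6.256 km/s.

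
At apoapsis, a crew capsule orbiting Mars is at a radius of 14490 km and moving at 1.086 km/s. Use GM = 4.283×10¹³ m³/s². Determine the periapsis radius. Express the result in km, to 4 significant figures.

r_a = 1.449×10⁷ m.
Specific energy ε = v²/2 − μ/r = -2.366×10⁶ J/kg, so a = −μ/(2ε) = 9.051×10⁶ m.
The apsides satisfy r_p + r_a = 2a, so the periapsis radius is 2a − r_a = 3.611×10⁶ m = 3611.3 km.

periapsis radius ≈ 3611 km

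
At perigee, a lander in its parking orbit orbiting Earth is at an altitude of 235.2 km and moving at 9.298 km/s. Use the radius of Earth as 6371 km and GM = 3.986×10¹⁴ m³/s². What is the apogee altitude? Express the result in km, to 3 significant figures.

r_p = 6371 + 235.2 = 6606.2 km = 6.606×10⁶ m.
Specific energy ε = v²/2 − μ/r = -1.711×10⁷ J/kg, so a = −μ/(2ε) = 1.165×10⁷ m.
The apsides satisfy r_p + r_a = 2a, so the apogee radius is 2a − r_p = 1.669×10⁷ m = 16689 km.
Apogee altitude = 16689 − 6371 = 10318 km.

apogee altitude ≈ 10300 km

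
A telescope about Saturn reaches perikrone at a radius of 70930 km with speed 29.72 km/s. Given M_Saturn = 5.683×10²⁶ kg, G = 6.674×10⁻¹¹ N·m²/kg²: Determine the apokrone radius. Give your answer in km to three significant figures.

apokrone radius ≈ 3.37×10⁵ km

μ = GM = 6.674×10⁻¹¹ × 5.683×10²⁶ = 3.793×10¹⁶ m³/s².
r_p = 7.093×10⁷ m.
Specific energy ε = v²/2 − μ/r = -9.309×10⁷ J/kg, so a = −μ/(2ε) = 2.037×10⁸ m.
The apsides satisfy r_p + r_a = 2a, so the apokrone radius is 2a − r_p = 3.365×10⁸ m = 3.3651×10⁵ km.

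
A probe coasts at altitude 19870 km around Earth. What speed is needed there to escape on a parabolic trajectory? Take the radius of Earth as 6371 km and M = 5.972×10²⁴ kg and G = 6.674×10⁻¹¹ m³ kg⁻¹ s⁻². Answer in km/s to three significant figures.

μ = GM = 6.674×10⁻¹¹ × 5.972×10²⁴ = 3.986×10¹⁴ m³/s².
r = 6371 + 19870 = 26241 km = 2.6241×10⁷ m.
Escape speed v_esc = √(2μ/r) = √(2 × 3.986×10¹⁴ / 2.624×10⁷) = √(3.038×10⁷) = 5512 m/s.
= 5.512 km/s.

v_esc ≈ 5.51 km/s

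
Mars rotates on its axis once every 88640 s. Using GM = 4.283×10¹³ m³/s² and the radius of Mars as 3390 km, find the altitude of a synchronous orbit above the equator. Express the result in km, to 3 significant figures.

h_sync ≈ 17000 km

A synchronous orbit has period T, so by Kepler's third law a = (μT²/4π²)^(1/3).
μT²/4π² = 4.283×10¹³ × (8.864×10⁴)² / 39.48 = 8.524×10²¹ m³.
a = 2.043×10⁷ m = 20428 km.
Altitude h = a − R = 20428 − 3390 = 17038 km.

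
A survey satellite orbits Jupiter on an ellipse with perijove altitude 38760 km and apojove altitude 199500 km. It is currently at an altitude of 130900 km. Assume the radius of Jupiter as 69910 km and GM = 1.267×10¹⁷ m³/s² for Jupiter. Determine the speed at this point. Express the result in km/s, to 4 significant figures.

v ≈ 24.32 km/s

r_p = 69910 + 38760 = 108670 km = 1.0867×10⁸ m.
r_a = 69910 + 199500 = 269410 km = 2.6941×10⁸ m.
r = 69910 + 130900 = 2.0081×10⁵ km = 2.008×10⁸ m.
Semi-major axis a = (r_p + r_a)/2 = 1.8904×10⁵ km = 1.890×10⁸ m.
Vis-viva: v² = μ(2/r − 1/a) = 1.267×10¹⁷ × (9.960×10⁻⁹ − 5.290×10⁻⁹) = 5.917×10⁸ m²/s².
v = 24320 m/s = 24.32 km/s.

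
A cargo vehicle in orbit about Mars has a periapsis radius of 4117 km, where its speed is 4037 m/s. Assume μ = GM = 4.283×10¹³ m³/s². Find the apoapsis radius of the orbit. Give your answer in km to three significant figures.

apoapsis radius ≈ 14900 km

r_p = 4.117×10⁶ m.
Specific energy ε = v²/2 − μ/r = -2.255×10⁶ J/kg, so a = −μ/(2ε) = 9.499×10⁶ m.
The apsides satisfy r_p + r_a = 2a, so the apoapsis radius is 2a − r_p = 1.488×10⁷ m = 14880 km.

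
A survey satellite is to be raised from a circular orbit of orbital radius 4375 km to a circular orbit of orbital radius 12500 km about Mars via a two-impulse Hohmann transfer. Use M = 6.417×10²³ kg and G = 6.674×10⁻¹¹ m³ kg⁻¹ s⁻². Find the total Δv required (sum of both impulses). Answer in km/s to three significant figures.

μ = GM = 6.674×10⁻¹¹ × 6.417×10²³ = 4.283×10¹³ m³/s².
r₁ = 4375 km = 4.375×10⁶ m.
r₂ = 12500 km = 1.250×10⁷ m.
Transfer ellipse a_t = (r₁ + r₂)/2 = 8.438×10⁶ m.
At r₁: circular v_c1 = √(μ/r₁) = 3129 m/s; transfer-periapsis v_p = √[μ(2/r₁ − 1/a_t)] = 3808 m/s.
Δv₁ = v_p − v_c1 = 679.4 m/s.
At r₂: circular v_c2 = √(μ/r₂) = 1851 m/s; transfer-apoapsis v_a = √[μ(2/r₂ − 1/a_t)] = 1333 m/s.
Δv₂ = v_c2 − v_a = 518.1 m/s.
Total Δv = Δv₁ + Δv₂ = 1198 m/s = 1.198 km/s.

Δv_total ≈ 1.20 km/s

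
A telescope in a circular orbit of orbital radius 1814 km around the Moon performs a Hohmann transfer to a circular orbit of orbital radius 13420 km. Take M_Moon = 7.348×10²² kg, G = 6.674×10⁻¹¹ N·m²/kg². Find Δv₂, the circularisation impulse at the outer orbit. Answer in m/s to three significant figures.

Δv ≈ 310 m/s

μ = GM = 6.674×10⁻¹¹ × 7.348×10²² = 4.904×10¹² m³/s².
r₁ = 1814 km = 1.814×10⁶ m.
r₂ = 13420 km = 1.342×10⁷ m.
Transfer ellipse a_t = (r₁ + r₂)/2 = 7.617×10⁶ m.
At r₁: circular v_c1 = √(μ/r₁) = 1644 m/s; transfer-perilune v_p = √[μ(2/r₁ − 1/a_t)] = 2182 m/s.
At r₂: circular v_c2 = √(μ/r₂) = 604.5 m/s; transfer-apolune v_a = √[μ(2/r₂ − 1/a_t)] = 295.0 m/s.
Δv₂ = v_c2 − v_a = 309.5 m/s.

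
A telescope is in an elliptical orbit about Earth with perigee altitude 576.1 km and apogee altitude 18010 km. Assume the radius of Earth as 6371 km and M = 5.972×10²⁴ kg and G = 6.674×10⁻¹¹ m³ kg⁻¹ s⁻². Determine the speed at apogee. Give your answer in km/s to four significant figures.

μ = GM = 6.674×10⁻¹¹ × 5.972×10²⁴ = 3.986×10¹⁴ m³/s².
r_p = 6371 + 576.1 = 6947.1 km = 6.9471×10⁶ m.
r_a = 6371 + 18010 = 24381 km = 2.4381×10⁷ m.
Semi-major axis a = (r_p + r_a)/2 = 15664 km = 1.566×10⁷ m.
Vis-viva: v² = μ(2/r − 1/a) = 3.986×10¹⁴ × (8.203×10⁻⁸ − 6.384×10⁻⁸) = 7.250×10⁶ m²/s².
v = 2693 m/s = 2.693 km/s.

v ≈ 2.693 km/s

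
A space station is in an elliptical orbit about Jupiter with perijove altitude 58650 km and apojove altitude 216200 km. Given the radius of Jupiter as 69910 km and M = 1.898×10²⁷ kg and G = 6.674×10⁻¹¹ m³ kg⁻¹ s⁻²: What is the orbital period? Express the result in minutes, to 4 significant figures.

μ = GM = 6.674×10⁻¹¹ × 1.898×10²⁷ = 1.267×10¹⁷ m³/s².
r_p = 69910 + 58650 = 128560 km = 1.2856×10⁸ m.
r_a = 69910 + 216200 = 286110 km = 2.8611×10⁸ m.
Semi-major axis a = (r_p + r_a)/2 = (1.2856×10⁵ + 2.8611×10⁵)/2 = 2.0734×10⁵ km = 2.073×10⁸ m.
By Kepler's third law T = 2π√(a³/μ) = 2π × 8.388×10³ = 5.270×10⁴ s.
= 878.4 minutes.

T ≈ 878.4 minutes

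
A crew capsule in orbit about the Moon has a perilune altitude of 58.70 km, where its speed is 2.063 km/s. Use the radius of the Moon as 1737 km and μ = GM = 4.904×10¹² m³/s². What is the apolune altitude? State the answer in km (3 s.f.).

apolune altitude ≈ 4600 km

r_p = 1737 + 58.70 = 1795.7 km = 1.796×10⁶ m.
Specific energy ε = v²/2 − μ/r = -6.030×10⁵ J/kg, so a = −μ/(2ε) = 4.066×10⁶ m.
The apsides satisfy r_p + r_a = 2a, so the apolune radius is 2a − r_p = 6.337×10⁶ m = 6337.2 km.
Apolune altitude = 6337.2 − 1737 = 4600.2 km.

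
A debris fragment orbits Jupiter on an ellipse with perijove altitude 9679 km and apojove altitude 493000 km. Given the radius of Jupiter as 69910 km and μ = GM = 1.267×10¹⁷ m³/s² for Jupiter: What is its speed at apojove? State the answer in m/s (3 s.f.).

v ≈ 7470 m/s

r_p = 69910 + 9679 = 79589 km = 7.9589×10⁷ m.
r_a = 69910 + 493000 = 562910 km = 5.6291×10⁸ m.
Semi-major axis a = (r_p + r_a)/2 = 3.2125×10⁵ km = 3.212×10⁸ m.
Vis-viva: v² = μ(2/r − 1/a) = 1.267×10¹⁷ × (3.553×10⁻⁹ − 3.113×10⁻⁹) = 5.576×10⁷ m²/s².
v = 7467 m/s.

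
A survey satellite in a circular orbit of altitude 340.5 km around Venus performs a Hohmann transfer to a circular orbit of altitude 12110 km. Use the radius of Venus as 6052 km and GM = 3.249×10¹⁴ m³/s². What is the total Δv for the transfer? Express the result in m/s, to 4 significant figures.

r₁ = 6052 + 340.5 = 6392.5 km = 6.3925×10⁶ m.
r₂ = 6052 + 12110 = 18162 km = 1.8162×10⁷ m.
Transfer ellipse a_t = (r₁ + r₂)/2 = 1.228×10⁷ m.
At r₁: circular v_c1 = √(μ/r₁) = 7129 m/s; transfer-periapsis v_p = √[μ(2/r₁ − 1/a_t)] = 8671 m/s.
Δv₁ = v_p − v_c1 = 1542 m/s.
At r₂: circular v_c2 = √(μ/r₂) = 4230 m/s; transfer-apoapsis v_a = √[μ(2/r₂ − 1/a_t)] = 3052 m/s.
Δv₂ = v_c2 − v_a = 1178 m/s.
Total Δv = Δv₁ + Δv₂ = 2719 m/s.

Δv_total ≈ 2719 m/s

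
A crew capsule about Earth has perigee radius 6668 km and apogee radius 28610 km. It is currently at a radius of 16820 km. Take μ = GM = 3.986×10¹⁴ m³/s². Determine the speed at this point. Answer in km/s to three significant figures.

Semi-major axis a = (r_p + r_a)/2 = 17639 km = 1.764×10⁷ m.
Vis-viva: v² = μ(2/r − 1/a) = 3.986×10¹⁴ × (1.189×10⁻⁷ − 5.669×10⁻⁸) = 2.480×10⁷ m²/s².
v = 4980 m/s = 4.980 km/s.

v ≈ 4.98 km/s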